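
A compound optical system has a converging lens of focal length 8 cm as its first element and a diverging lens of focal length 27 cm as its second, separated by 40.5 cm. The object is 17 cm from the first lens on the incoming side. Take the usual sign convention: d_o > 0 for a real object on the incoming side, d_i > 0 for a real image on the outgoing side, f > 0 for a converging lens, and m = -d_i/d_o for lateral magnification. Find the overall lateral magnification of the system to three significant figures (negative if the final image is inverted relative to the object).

First lens: d_i1 = 1/(1/8 - 1/17) = 15.111 cm.
m_1 = -(15.111)/17 = -0.8889.
That image sits 25.389 cm in front of the second lens, so d_o2 = 25.389 cm.
Second lens: d_i2 = 1/(1/(-27) - 1/(25.389)) = -13.085 cm.
m_2 = -(-13.085)/(25.389) = 0.5154.
Total m = m_1 x m_2 = (-0.8889)(0.5154) = -0.4581.

-0.458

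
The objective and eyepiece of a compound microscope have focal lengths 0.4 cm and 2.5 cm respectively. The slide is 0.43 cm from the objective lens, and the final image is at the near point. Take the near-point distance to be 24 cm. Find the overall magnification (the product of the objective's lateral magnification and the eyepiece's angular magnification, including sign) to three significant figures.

Objective: 1/d_i = 1/f_obj - 1/d_o = 1/0.4 - 1/0.43 = 0.17442 cm^-1, so d_i = 5.733 cm.
m_obj = -d_i/d_o = -5.733/0.43 = -13.333.
Eyepiece angular magnification (image at near point): M_eye = 1 + D/f_e = 1 + 24/2.5 = 10.600.
Overall M = m_obj x M_eye = (-13.333)(10.600) = -141.33.

-141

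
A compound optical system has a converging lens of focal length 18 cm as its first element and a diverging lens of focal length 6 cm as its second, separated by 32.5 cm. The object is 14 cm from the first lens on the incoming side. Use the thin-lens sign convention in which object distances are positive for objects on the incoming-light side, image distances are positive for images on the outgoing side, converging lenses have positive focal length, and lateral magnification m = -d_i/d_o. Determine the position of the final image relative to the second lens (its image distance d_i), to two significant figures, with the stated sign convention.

-5.6 cm

First lens: d_i1 = 1/(1/18 - 1/14) = -63.000 cm.
The intermediate image is virtual, 63.000 cm to the left of lens 1, so d_o2 = L - d_i1 = 32.5 - (-63.000) = 95.500 cm.
Second lens: d_i2 = 1/(1/(-6) - 1/(95.500)) = -5.645 cm.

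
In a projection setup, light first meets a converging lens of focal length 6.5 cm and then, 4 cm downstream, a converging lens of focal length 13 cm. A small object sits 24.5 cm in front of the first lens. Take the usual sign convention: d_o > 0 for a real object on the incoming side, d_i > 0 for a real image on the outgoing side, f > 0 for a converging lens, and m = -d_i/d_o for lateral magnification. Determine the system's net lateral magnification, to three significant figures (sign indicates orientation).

Lens 1: 1/d_i1 = 1/f_1 - 1/d_o1 = 1/6.5 - 1/24.5 = 0.11303 cm^-1, so d_i1 = 8.847 cm.
m_1 = -(8.847)/24.5 = -0.3611.
Since 8.847 cm > 4 cm, the first image lies past the second lens and serves as a virtual object: d_o2 = L - d_i1 = -4.847 cm.
Lens 2: 1/d_i2 = 1/f_2 - 1/d_o2 = 1/13 - 1/(-4.847) = 0.28323 cm^-1, so d_i2 = 3.531 cm.
m_2 = -(3.531)/(-4.847) = 0.7284.
Total m = m_1 x m_2 = (-0.3611)(0.7284) = -0.2630.

-0.263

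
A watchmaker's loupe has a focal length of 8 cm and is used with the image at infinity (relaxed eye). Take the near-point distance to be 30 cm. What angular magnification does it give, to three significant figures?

M = D/f = 30/8 = 3.750.

3.75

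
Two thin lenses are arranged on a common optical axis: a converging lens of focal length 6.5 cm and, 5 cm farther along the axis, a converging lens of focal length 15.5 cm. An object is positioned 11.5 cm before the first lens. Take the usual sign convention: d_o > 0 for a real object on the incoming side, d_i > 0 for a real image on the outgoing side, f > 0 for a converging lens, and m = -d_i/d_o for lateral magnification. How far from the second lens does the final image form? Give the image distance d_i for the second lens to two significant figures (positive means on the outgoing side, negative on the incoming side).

Applying the thin-lens equation to the first lens, 1/6.5 = 1/11.5 + 1/d_i1, which gives d_i1 = 14.950 cm.
Since 14.950 cm > 5 cm, the first image lies past the second lens and serves as a virtual object: d_o2 = L - d_i1 = -9.950 cm.
Applying the thin-lens equation again with f_2 = 15.5 cm and d_o2 = -9.950 cm gives d_i2 = 6.060 cm.

6.1 cm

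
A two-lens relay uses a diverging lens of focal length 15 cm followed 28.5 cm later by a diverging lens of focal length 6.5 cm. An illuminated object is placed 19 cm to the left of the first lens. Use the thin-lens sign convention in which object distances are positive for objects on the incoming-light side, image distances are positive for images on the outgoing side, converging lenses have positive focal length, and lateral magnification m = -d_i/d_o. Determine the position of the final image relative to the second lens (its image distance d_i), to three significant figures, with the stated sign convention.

-5.53 cm

First lens: d_i1 = 1/(1/(-15) - 1/19) = -8.382 cm.
The intermediate image is virtual, 8.382 cm to the left of lens 1, so d_o2 = L - d_i1 = 28.5 - (-8.382) = 36.882 cm.
Second lens: d_i2 = 1/(1/(-6.5) - 1/(36.882)) = -5.526 cm.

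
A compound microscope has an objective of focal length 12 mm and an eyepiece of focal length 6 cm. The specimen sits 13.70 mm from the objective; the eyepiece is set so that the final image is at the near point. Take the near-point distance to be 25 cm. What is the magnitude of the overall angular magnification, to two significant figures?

36

Convert to cm: f_obj = 12 mm = 1.2 cm; d_o = 13.70 mm = 1.37 cm.
Objective: 1/d_i = 1/f_obj - 1/d_o = 1/1.2 - 1/1.37 = 0.10341 cm^-1, so d_i = 9.671 cm.
m_obj = -d_i/d_o = -9.671/1.37 = -7.059.
Eyepiece angular magnification (image at near point): M_eye = 1 + D/f_e = 1 + 25/6 = 5.167.
Overall M = m_obj x M_eye = (-7.059)(5.167) = -36.47.
|M| = 36.47.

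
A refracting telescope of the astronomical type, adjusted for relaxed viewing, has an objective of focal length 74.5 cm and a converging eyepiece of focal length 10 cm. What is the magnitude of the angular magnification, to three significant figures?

7.45

|M| = f_obj/|f_eye| = 74.5/10 = 7.450.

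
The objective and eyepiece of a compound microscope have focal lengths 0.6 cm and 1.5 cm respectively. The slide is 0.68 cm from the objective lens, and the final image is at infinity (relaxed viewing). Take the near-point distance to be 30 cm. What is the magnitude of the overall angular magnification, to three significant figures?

Objective: 1/d_i = 1/f_obj - 1/d_o = 1/0.6 - 1/0.68 = 0.19608 cm^-1, so d_i = 5.100 cm.
m_obj = -d_i/d_o = -5.100/0.68 = -7.500.
Eyepiece angular magnification (image at infinity): M_eye = D/f_e = 30/1.5 = 20.000.
Overall M = m_obj x M_eye = (-7.500)(20.000) = -150.00.
|M| = 150.00.

150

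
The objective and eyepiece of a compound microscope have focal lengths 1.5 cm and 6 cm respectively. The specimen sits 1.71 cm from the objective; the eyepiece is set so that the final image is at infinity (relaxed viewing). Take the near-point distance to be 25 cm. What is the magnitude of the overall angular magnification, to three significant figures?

Objective: 1/d_i = 1/f_obj - 1/d_o = 1/1.5 - 1/1.71 = 0.08187 cm^-1, so d_i = 12.214 cm.
m_obj = -d_i/d_o = -12.214/1.71 = -7.143.
Eyepiece angular magnification (image at infinity): M_eye = D/f_e = 25/6 = 4.167.
Overall M = m_obj x M_eye = (-7.143)(4.167) = -29.76.
|M| = 29.76.

29.8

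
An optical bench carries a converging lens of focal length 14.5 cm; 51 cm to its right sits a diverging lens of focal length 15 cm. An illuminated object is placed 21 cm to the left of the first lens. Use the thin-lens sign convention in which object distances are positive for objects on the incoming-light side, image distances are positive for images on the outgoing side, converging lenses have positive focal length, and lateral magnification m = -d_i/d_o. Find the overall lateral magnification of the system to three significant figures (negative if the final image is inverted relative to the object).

-1.75

Lens 1: 1/d_i1 = 1/f_1 - 1/d_o1 = 1/14.5 - 1/21 = 0.02135 cm^-1, so d_i1 = 46.846 cm.
m_1 = -(46.846)/21 = -2.2308.
That image sits 4.154 cm in front of the second lens, so d_o2 = 4.154 cm.
Lens 2: 1/d_i2 = 1/f_2 - 1/d_o2 = 1/(-15) - 1/(4.154) = -0.30741 cm^-1, so d_i2 = -3.253 cm.
m_2 = -(-3.253)/(4.154) = 0.7831.
The system's lateral magnification is m_1 m_2 = (-2.2308)(0.7831) = -1.7470.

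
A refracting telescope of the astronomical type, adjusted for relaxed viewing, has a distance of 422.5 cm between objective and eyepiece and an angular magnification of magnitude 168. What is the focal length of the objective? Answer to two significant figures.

In normal adjustment the tube length equals f_obj + f_eye and |M| = f_obj/f_eye.
So f_obj = 168 f_eye and 168 f_eye + f_eye = 422.5 cm, giving f_eye = 422.5/169 = 2.500 cm and f_obj = 420.000 cm.

420 cm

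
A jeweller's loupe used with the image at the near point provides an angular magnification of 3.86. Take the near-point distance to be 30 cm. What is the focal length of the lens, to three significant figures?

10.5 cm

For the image at the near point, M = 1 + D/f.
f = D/(M - 1) = 30/(3.86 - 1) = 10.490 cm.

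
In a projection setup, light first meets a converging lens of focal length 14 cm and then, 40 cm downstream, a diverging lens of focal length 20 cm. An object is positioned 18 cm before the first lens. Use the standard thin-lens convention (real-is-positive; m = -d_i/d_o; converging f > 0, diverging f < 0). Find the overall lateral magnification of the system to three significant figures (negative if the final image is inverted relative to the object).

23.3

Applying the thin-lens equation to the first lens, 1/14 = 1/18 + 1/d_i1, which gives d_i1 = 63.000 cm.
Its lateral magnification is m_1 = -d_i1/d_o1 = -(63.000)/18 = -3.5000.
This image would form 63.000 cm past lens 1, i.e. 23.000 cm beyond lens 2, so it is a virtual object for lens 2: d_o2 = 40 - 63.000 = -23.000 cm.
Applying the thin-lens equation again with f_2 = -20 cm and d_o2 = -23.000 cm gives d_i2 = -153.333 cm.
m_2 = -(-153.333)/(-23.000) = -6.6667.
Total m = m_1 x m_2 = (-3.5000)(-6.6667) = 23.3333.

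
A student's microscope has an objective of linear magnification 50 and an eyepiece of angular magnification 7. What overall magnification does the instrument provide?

350

The overall magnification of a compound microscope is the product of the objective and eyepiece magnifications:
M = M_obj x M_eye = 50 x 7 = 350.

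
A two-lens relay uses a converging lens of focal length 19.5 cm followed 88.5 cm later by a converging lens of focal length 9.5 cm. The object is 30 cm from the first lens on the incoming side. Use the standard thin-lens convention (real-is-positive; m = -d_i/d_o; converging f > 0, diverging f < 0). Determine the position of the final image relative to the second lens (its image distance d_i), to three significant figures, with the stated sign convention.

First lens: d_i1 = 1/(1/19.5 - 1/30) = 55.714 cm.
The intermediate image is 55.714 cm to the right of lens 1, so d_o2 = L - d_i1 = 88.5 - 55.714 = 32.786 cm.
Second lens: d_i2 = 1/(1/9.5 - 1/(32.786)) = 13.376 cm.

13.4 cm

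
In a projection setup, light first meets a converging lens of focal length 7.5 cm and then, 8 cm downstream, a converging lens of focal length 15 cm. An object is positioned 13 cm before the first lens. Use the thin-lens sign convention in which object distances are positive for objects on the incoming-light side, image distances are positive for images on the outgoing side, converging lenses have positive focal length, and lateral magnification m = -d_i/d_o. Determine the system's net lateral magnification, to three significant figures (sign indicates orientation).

-0.827

Applying the thin-lens equation to the first lens, 1/7.5 = 1/13 + 1/d_i1, which gives d_i1 = 17.727 cm.
Its lateral magnification is m_1 = -d_i1/d_o1 = -(17.727)/13 = -1.3636.
This image would form 17.727 cm past lens 1, i.e. 9.727 cm beyond lens 2, so it is a virtual object for lens 2: d_o2 = 8 - 17.727 = -9.727 cm.
Applying the thin-lens equation again with f_2 = 15 cm and d_o2 = -9.727 cm gives d_i2 = 5.901 cm.
m_2 = -(5.901)/(-9.727) = 0.6066.
The system's lateral magnification is m_1 m_2 = (-1.3636)(0.6066) = -0.8272.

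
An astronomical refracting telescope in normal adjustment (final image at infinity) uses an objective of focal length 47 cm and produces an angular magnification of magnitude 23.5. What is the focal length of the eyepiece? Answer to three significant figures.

2.00 cm

|M| = f_obj/f_eye, so f_eye = f_obj/|M| = 47/23.5 = 2.000 cm.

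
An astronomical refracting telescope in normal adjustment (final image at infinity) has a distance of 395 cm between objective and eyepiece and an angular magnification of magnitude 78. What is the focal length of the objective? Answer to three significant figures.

In normal adjustment the tube length equals f_obj + f_eye and |M| = f_obj/f_eye.
So f_obj = 78 f_eye and 78 f_eye + f_eye = 395 cm, giving f_eye = 395/79 = 5.000 cm and f_obj = 390.000 cm.

390 cm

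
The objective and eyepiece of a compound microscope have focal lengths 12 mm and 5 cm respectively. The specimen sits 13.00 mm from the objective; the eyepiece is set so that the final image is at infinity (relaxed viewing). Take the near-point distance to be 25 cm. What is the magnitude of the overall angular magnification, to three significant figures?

60.0

Convert to cm: f_obj = 12 mm = 1.2 cm; d_o = 13.00 mm = 1.30 cm.
Objective: 1/d_i = 1/f_obj - 1/d_o = 1/1.2 - 1/1.30 = 0.06410 cm^-1, so d_i = 15.600 cm.
m_obj = -d_i/d_o = -15.600/1.30 = -12.000.
Eyepiece angular magnification (image at infinity): M_eye = D/f_e = 25/5 = 5.000.
Overall M = m_obj x M_eye = (-12.000)(5.000) = -60.00.
|M| = 60.00.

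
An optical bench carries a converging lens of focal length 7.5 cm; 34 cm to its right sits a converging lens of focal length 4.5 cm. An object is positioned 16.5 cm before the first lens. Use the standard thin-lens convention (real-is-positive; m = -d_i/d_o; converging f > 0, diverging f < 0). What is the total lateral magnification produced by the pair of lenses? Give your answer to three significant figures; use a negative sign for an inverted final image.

Lens 1: 1/d_i1 = 1/f_1 - 1/d_o1 = 1/7.5 - 1/16.5 = 0.07273 cm^-1, so d_i1 = 13.750 cm.
m_1 = -(13.750)/16.5 = -0.8333.
That image sits 20.250 cm in front of the second lens, so d_o2 = 20.250 cm.
Lens 2: 1/d_i2 = 1/f_2 - 1/d_o2 = 1/4.5 - 1/(20.250) = 0.17284 cm^-1, so d_i2 = 5.786 cm.
m_2 = -(5.786)/(20.250) = -0.2857.
The system's lateral magnification is m_1 m_2 = (-0.8333)(-0.2857) = 0.2381.

0.238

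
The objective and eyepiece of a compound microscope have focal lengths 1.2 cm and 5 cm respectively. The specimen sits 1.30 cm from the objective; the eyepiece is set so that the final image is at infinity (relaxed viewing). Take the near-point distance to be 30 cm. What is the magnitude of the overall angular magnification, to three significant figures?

Objective: 1/d_i = 1/f_obj - 1/d_o = 1/1.2 - 1/1.30 = 0.06410 cm^-1, so d_i = 15.600 cm.
m_obj = -d_i/d_o = -15.600/1.30 = -12.000.
Eyepiece angular magnification (image at infinity): M_eye = D/f_e = 30/5 = 6.000.
Overall M = m_obj x M_eye = (-12.000)(6.000) = -72.00.
|M| = 72.00.

72.0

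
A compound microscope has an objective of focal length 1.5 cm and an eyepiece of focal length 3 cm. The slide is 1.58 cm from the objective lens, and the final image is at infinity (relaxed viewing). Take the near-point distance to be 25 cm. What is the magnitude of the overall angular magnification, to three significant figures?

Objective: 1/d_i = 1/f_obj - 1/d_o = 1/1.5 - 1/1.58 = 0.03376 cm^-1, so d_i = 29.625 cm.
m_obj = -d_i/d_o = -29.625/1.58 = -18.750.
Eyepiece angular magnification (image at infinity): M_eye = D/f_e = 25/3 = 8.333.
Overall M = m_obj x M_eye = (-18.750)(8.333) = -156.25.
|M| = 156.25.

156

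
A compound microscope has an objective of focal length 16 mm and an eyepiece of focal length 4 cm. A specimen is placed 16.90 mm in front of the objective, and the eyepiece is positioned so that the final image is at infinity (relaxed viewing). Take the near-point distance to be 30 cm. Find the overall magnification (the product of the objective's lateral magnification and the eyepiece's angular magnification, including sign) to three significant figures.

Convert to cm: f_obj = 16 mm = 1.6 cm; d_o = 16.90 mm = 1.69 cm.
Objective: 1/d_i = 1/f_obj - 1/d_o = 1/1.6 - 1/1.69 = 0.03328 cm^-1, so d_i = 30.044 cm.
m_obj = -d_i/d_o = -30.044/1.69 = -17.778.
Eyepiece angular magnification (image at infinity): M_eye = D/f_e = 30/4 = 7.500.
Overall M = m_obj x M_eye = (-17.778)(7.500) = -133.33.

-133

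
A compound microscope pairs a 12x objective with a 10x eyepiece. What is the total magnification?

The overall magnification of a compound microscope is the product of the objective and eyepiece magnifications:
M = M_obj x M_eye = 12 x 10 = 120.

120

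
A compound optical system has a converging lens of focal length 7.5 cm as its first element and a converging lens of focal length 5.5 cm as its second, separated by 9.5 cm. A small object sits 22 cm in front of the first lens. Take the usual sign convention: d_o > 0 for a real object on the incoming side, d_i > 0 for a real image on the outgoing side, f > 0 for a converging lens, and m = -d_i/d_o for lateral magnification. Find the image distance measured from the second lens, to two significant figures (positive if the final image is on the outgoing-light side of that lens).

1.4 cm

First lens: d_i1 = 1/(1/7.5 - 1/22) = 11.379 cm.
This image would form 11.379 cm past lens 1, i.e. 1.879 cm beyond lens 2, so it is a virtual object for lens 2: d_o2 = 9.5 - 11.379 = -1.879 cm.
Second lens: d_i2 = 1/(1/5.5 - 1/(-1.879)) = 1.401 cm.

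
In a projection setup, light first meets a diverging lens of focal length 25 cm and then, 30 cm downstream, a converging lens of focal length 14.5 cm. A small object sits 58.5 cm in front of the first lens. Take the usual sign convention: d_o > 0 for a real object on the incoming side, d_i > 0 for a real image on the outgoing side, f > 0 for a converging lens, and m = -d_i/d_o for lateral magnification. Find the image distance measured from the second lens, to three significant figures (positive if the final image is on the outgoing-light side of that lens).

First lens: d_i1 = 1/(1/(-25) - 1/58.5) = -17.515 cm.
With d_i1 < 0 the first image is virtual and lies on the object side; the object distance for lens 2 is d_o2 = 30 - (-17.515) = 47.515 cm.
Second lens: d_i2 = 1/(1/14.5 - 1/(47.515)) = 20.868 cm.

20.9 cm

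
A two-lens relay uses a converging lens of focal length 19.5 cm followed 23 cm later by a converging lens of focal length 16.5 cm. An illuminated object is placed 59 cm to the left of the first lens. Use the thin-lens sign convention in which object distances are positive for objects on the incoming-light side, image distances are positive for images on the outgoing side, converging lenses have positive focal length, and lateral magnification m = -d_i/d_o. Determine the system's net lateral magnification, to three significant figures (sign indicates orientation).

First lens: d_i1 = 1/(1/19.5 - 1/59) = 29.127 cm.
m_1 = -(29.127)/59 = -0.4937.
This image would form 29.127 cm past lens 1, i.e. 6.127 cm beyond lens 2, so it is a virtual object for lens 2: d_o2 = 23 - 29.127 = -6.127 cm.
Second lens: d_i2 = 1/(1/16.5 - 1/(-6.127)) = 4.468 cm.
m_2 = -(4.468)/(-6.127) = 0.7292.
The system's lateral magnification is m_1 m_2 = (-0.4937)(0.7292) = -0.3600.

-0.360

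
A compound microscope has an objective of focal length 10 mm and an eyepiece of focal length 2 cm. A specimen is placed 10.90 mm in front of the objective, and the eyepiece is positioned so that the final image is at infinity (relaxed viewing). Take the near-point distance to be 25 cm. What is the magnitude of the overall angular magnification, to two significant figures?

140

Convert to cm: f_obj = 10 mm = 1 cm; d_o = 10.90 mm = 1.09 cm.
Objective: 1/d_i = 1/f_obj - 1/d_o = 1/1 - 1/1.09 = 0.08257 cm^-1, so d_i = 12.111 cm.
m_obj = -d_i/d_o = -12.111/1.09 = -11.111.
Eyepiece angular magnification (image at infinity): M_eye = D/f_e = 25/2 = 12.500.
Overall M = m_obj x M_eye = (-11.111)(12.500) = -138.89.
|M| = 138.89.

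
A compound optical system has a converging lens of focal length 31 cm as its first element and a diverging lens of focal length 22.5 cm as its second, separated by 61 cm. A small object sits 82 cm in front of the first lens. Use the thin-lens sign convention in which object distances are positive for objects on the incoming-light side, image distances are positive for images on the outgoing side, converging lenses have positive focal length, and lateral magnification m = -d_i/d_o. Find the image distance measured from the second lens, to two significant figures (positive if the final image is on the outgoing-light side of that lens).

First lens: d_i1 = 1/(1/31 - 1/82) = 49.843 cm.
The intermediate image is 49.843 cm to the right of lens 1, so d_o2 = L - d_i1 = 61 - 49.843 = 11.157 cm.
Second lens: d_i2 = 1/(1/(-22.5) - 1/(11.157)) = -7.458 cm.

-7.5 cm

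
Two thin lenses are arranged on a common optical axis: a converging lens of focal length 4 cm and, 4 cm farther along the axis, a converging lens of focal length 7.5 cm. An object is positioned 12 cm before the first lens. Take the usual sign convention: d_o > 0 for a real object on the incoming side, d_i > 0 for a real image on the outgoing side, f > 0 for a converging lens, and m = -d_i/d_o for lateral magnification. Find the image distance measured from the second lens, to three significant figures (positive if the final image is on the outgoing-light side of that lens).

1.58 cm

First lens: d_i1 = 1/(1/4 - 1/12) = 6.000 cm.
This image would form 6.000 cm past lens 1, i.e. 2.000 cm beyond lens 2, so it is a virtual object for lens 2: d_o2 = 4 - 6.000 = -2.000 cm.
Second lens: d_i2 = 1/(1/7.5 - 1/(-2.000)) = 1.579 cm.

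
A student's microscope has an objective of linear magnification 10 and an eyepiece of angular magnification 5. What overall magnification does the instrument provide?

50

The overall magnification of a compound microscope is the product of the objective and eyepiece magnifications:
M = M_obj x M_eye = 10 x 5 = 50.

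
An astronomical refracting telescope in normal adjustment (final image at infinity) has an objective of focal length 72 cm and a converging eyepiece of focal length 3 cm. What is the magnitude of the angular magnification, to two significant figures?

24

|M| = f_obj/|f_eye| = 72/3 = 24.000.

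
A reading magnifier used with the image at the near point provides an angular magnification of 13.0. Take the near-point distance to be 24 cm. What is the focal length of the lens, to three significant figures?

2.00 cm

For the image at the near point, M = 1 + D/f.
f = D/(M - 1) = 24/(13.0 - 1) = 2.000 cm.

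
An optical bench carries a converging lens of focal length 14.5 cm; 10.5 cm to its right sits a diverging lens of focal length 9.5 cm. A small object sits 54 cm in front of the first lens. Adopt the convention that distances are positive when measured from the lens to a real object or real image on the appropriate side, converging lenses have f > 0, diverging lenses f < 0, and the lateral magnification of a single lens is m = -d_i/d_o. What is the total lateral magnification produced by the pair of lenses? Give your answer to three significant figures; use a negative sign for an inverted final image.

Lens 1: 1/d_i1 = 1/f_1 - 1/d_o1 = 1/14.5 - 1/54 = 0.05045 cm^-1, so d_i1 = 19.823 cm.
m_1 = -(19.823)/54 = -0.3671.
Since 19.823 cm > 10.5 cm, the first image lies past the second lens and serves as a virtual object: d_o2 = L - d_i1 = -9.323 cm.
Lens 2: 1/d_i2 = 1/f_2 - 1/d_o2 = 1/(-9.5) - 1/(-9.323) = 0.00200 cm^-1, so d_i2 = 499.768 cm.
m_2 = -(499.768)/(-9.323) = 53.6071.
Overall magnification: m = m_1 m_2 = -19.6786.

-19.7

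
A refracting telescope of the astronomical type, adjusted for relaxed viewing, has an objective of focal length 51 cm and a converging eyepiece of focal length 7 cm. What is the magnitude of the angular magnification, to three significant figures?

|M| = f_obj/|f_eye| = 51/7 = 7.286.

7.29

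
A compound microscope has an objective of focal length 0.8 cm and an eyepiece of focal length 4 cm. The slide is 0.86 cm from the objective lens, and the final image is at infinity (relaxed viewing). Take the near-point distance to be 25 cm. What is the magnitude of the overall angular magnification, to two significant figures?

Objective: 1/d_i = 1/f_obj - 1/d_o = 1/0.8 - 1/0.86 = 0.08721 cm^-1, so d_i = 11.467 cm.
m_obj = -d_i/d_o = -11.467/0.86 = -13.333.
Eyepiece angular magnification (image at infinity): M_eye = D/f_e = 25/4 = 6.250.
Overall M = m_obj x M_eye = (-13.333)(6.250) = -83.33.
|M| = 83.33.

83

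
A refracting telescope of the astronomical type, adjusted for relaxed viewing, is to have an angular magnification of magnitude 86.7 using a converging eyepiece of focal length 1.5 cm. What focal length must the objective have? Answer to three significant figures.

130 cm

|M| = f_obj/|f_eye|, so f_obj = |M| x |f_eye| = 86.7 x 1.5 = 130.050 cm.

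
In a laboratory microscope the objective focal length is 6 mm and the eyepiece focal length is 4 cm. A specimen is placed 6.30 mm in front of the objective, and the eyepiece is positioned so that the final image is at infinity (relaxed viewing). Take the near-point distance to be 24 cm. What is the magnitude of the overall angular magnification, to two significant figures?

120

Convert to cm: f_obj = 6 mm = 0.6 cm; d_o = 6.30 mm = 0.63 cm.
Objective: 1/d_i = 1/f_obj - 1/d_o = 1/0.6 - 1/0.63 = 0.07937 cm^-1, so d_i = 12.600 cm.
m_obj = -d_i/d_o = -12.600/0.63 = -20.000.
Eyepiece angular magnification (image at infinity): M_eye = D/f_e = 24/4 = 6.000.
Overall M = m_obj x M_eye = (-20.000)(6.000) = -120.00.
|M| = 120.00.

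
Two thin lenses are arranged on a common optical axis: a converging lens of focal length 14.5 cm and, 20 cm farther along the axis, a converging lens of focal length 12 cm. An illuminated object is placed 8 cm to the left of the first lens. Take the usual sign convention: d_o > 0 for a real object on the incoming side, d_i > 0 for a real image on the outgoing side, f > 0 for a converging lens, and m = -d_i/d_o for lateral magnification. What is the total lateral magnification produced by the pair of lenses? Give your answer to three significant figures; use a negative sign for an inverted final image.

-1.04

Lens 1: 1/d_i1 = 1/f_1 - 1/d_o1 = 1/14.5 - 1/8 = -0.05603 cm^-1, so d_i1 = -17.846 cm.
m_1 = -(-17.846)/8 = 2.2308.
With d_i1 < 0 the first image is virtual and lies on the object side; the object distance for lens 2 is d_o2 = 20 - (-17.846) = 37.846 cm.
Lens 2: 1/d_i2 = 1/f_2 - 1/d_o2 = 1/12 - 1/(37.846) = 0.05691 cm^-1, so d_i2 = 17.571 cm.
m_2 = -(17.571)/(37.846) = -0.4643.
Overall magnification: m = m_1 m_2 = -1.0357.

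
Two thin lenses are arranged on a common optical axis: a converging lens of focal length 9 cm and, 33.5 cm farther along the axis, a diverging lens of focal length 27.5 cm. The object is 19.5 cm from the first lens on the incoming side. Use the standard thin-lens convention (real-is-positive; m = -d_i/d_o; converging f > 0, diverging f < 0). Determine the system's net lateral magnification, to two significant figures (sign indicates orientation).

First lens: d_i1 = 1/(1/9 - 1/19.5) = 16.714 cm.
m_1 = -(16.714)/19.5 = -0.8571.
The intermediate image is 16.714 cm to the right of lens 1, so d_o2 = L - d_i1 = 33.5 - 16.714 = 16.786 cm.
Second lens: d_i2 = 1/(1/(-27.5) - 1/(16.786)) = -10.423 cm.
m_2 = -(-10.423)/(16.786) = 0.6210.
Total m = m_1 x m_2 = (-0.8571)(0.6210) = -0.5323.

-0.53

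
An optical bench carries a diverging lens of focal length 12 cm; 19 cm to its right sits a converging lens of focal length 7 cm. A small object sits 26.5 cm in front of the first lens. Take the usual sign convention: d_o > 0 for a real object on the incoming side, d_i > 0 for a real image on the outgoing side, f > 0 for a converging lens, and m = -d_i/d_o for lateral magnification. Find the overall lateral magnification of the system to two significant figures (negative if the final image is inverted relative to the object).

-0.11

Lens 1: 1/d_i1 = 1/f_1 - 1/d_o1 = 1/(-12) - 1/26.5 = -0.12107 cm^-1, so d_i1 = -8.260 cm.
m_1 = -(-8.260)/26.5 = 0.3117.
The intermediate image is virtual, 8.260 cm to the left of lens 1, so d_o2 = L - d_i1 = 19 - (-8.260) = 27.260 cm.
Lens 2: 1/d_i2 = 1/f_2 - 1/d_o2 = 1/7 - 1/(27.260) = 0.10617 cm^-1, so d_i2 = 9.419 cm.
m_2 = -(9.419)/(27.260) = -0.3455.
Overall magnification: m = m_1 m_2 = -0.1077.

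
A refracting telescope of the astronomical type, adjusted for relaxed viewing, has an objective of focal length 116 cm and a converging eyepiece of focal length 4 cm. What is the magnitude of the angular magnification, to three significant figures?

29.0

|M| = f_obj/|f_eye| = 116/4 = 29.000.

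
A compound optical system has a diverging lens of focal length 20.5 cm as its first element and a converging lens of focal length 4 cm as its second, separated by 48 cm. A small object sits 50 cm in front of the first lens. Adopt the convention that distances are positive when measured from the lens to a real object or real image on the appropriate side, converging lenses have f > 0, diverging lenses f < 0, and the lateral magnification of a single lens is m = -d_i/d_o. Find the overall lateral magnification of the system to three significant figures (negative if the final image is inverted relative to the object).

-0.0199

Applying the thin-lens equation to the first lens, 1/(-20.5) = 1/50 + 1/d_i1, which gives d_i1 = -14.539 cm.
Its lateral magnification is m_1 = -d_i1/d_o1 = -(-14.539)/50 = 0.2908.
The intermediate image is virtual, 14.539 cm to the left of lens 1, so d_o2 = L - d_i1 = 48 - (-14.539) = 62.539 cm.
Applying the thin-lens equation again with f_2 = 4 cm and d_o2 = 62.539 cm gives d_i2 = 4.273 cm.
m_2 = -(4.273)/(62.539) = -0.0683.
Total m = m_1 x m_2 = (0.2908)(-0.0683) = -0.0199.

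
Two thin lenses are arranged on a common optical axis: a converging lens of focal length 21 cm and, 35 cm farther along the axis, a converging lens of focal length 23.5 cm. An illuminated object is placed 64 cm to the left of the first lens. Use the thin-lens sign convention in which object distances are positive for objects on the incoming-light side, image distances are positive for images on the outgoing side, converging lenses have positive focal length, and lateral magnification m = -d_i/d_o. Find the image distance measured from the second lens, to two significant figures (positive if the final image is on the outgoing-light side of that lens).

Lens 1: 1/d_i1 = 1/f_1 - 1/d_o1 = 1/21 - 1/64 = 0.03199 cm^-1, so d_i1 = 31.256 cm.
That image sits 3.744 cm in front of the second lens, so d_o2 = 3.744 cm.
Lens 2: 1/d_i2 = 1/f_2 - 1/d_o2 = 1/23.5 - 1/(3.744) = -0.22453 cm^-1, so d_i2 = -4.454 cm.

-4.5 cm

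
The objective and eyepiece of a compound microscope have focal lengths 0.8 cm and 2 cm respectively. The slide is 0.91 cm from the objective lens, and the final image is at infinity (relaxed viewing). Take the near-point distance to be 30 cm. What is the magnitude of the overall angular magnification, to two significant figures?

110

Objective: 1/d_i = 1/f_obj - 1/d_o = 1/0.8 - 1/0.91 = 0.15110 cm^-1, so d_i = 6.618 cm.
m_obj = -d_i/d_o = -6.618/0.91 = -7.273.
Eyepiece angular magnification (image at infinity): M_eye = D/f_e = 30/2 = 15.000.
Overall M = m_obj x M_eye = (-7.273)(15.000) = -109.09.
|M| = 109.09.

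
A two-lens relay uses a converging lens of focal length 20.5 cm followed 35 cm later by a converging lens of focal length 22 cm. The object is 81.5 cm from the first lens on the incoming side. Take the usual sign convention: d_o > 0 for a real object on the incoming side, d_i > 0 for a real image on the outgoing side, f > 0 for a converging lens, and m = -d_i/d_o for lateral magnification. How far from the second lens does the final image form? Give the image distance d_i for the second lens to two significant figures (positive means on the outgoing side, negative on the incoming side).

First lens: d_i1 = 1/(1/20.5 - 1/81.5) = 27.389 cm.
That image sits 7.611 cm in front of the second lens, so d_o2 = 7.611 cm.
Second lens: d_i2 = 1/(1/22 - 1/(7.611)) = -11.636 cm.

-12 cm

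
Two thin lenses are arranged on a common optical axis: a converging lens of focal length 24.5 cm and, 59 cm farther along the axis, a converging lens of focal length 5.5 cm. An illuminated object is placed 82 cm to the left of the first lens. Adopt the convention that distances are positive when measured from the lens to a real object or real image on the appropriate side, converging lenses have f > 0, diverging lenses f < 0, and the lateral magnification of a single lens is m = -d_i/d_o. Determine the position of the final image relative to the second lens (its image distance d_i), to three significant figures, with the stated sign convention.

7.13 cm

Applying the thin-lens equation to the first lens, 1/24.5 = 1/82 + 1/d_i1, which gives d_i1 = 34.939 cm.
That image sits 24.061 cm in front of the second lens, so d_o2 = 24.061 cm.
Applying the thin-lens equation again with f_2 = 5.5 cm and d_o2 = 24.061 cm gives d_i2 = 7.130 cm.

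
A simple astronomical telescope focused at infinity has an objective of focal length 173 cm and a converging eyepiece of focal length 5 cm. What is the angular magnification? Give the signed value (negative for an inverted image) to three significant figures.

M = -f_obj/f_eye = -173/(5) = -34.600.

-34.6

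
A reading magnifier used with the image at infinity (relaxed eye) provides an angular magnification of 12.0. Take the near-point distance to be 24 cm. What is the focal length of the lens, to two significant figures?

2.0 cm

For the image at infinity, M = D/f.
f = D/M = 24/12.0 = 2.000 cm.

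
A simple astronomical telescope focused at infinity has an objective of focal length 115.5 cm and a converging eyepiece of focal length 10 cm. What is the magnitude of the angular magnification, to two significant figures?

|M| = f_obj/|f_eye| = 115.5/10 = 11.550.

12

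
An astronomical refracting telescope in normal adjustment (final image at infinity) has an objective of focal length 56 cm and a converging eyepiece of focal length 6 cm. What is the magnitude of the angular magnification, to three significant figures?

|M| = f_obj/|f_eye| = 56/6 = 9.333.

9.33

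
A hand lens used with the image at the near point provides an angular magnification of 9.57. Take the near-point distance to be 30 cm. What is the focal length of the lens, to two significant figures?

3.5 cm

For the image at the near point, M = 1 + D/f.
f = D/(M - 1) = 30/(9.57 - 1) = 3.501 cm.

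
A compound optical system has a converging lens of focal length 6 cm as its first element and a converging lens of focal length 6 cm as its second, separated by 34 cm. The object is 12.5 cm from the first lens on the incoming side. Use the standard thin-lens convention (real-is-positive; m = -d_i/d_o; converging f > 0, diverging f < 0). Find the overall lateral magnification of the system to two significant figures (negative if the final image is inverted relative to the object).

Lens 1: 1/d_i1 = 1/f_1 - 1/d_o1 = 1/6 - 1/12.5 = 0.08667 cm^-1, so d_i1 = 11.538 cm.
m_1 = -(11.538)/12.5 = -0.9231.
The intermediate image is 11.538 cm to the right of lens 1, so d_o2 = L - d_i1 = 34 - 11.538 = 22.462 cm.
Lens 2: 1/d_i2 = 1/f_2 - 1/d_o2 = 1/6 - 1/(22.462) = 0.12215 cm^-1, so d_i2 = 8.187 cm.
m_2 = -(8.187)/(22.462) = -0.3645.
Overall magnification: m = m_1 m_2 = 0.3364.

0.34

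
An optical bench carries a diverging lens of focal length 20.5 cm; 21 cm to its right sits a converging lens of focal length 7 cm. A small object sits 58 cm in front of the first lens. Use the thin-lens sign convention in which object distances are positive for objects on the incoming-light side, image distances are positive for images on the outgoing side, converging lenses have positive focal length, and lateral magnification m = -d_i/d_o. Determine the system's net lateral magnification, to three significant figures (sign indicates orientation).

Lens 1: 1/d_i1 = 1/f_1 - 1/d_o1 = 1/(-20.5) - 1/58 = -0.06602 cm^-1, so d_i1 = -15.146 cm.
m_1 = -(-15.146)/58 = 0.2611.
The intermediate image is virtual, 15.146 cm to the left of lens 1, so d_o2 = L - d_i1 = 21 - (-15.146) = 36.146 cm.
Lens 2: 1/d_i2 = 1/f_2 - 1/d_o2 = 1/7 - 1/(36.146) = 0.11519 cm^-1, so d_i2 = 8.681 cm.
m_2 = -(8.681)/(36.146) = -0.2402.
The system's lateral magnification is m_1 m_2 = (0.2611)(-0.2402) = -0.0627.

-0.0627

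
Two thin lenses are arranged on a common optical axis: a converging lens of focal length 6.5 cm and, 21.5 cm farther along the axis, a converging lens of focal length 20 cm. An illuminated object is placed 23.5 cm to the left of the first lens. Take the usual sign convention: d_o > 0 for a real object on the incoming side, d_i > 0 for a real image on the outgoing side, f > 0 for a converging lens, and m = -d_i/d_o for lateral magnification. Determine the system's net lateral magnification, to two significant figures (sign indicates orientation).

Applying the thin-lens equation to the first lens, 1/6.5 = 1/23.5 + 1/d_i1, which gives d_i1 = 8.985 cm.
Its lateral magnification is m_1 = -d_i1/d_o1 = -(8.985)/23.5 = -0.3824.
Object distance for lens 2: d_o2 = 21.5 - 8.985 = 12.515 cm.
Applying the thin-lens equation again with f_2 = 20 cm and d_o2 = 12.515 cm gives d_i2 = -33.438 cm.
m_2 = -(-33.438)/(12.515) = 2.6719.
Overall magnification: m = m_1 m_2 = -1.0216.

-1.0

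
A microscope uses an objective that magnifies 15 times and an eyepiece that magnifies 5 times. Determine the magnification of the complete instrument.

75

The overall magnification of a compound microscope is the product of the objective and eyepiece magnifications:
M = M_obj x M_eye = 15 x 5 = 75.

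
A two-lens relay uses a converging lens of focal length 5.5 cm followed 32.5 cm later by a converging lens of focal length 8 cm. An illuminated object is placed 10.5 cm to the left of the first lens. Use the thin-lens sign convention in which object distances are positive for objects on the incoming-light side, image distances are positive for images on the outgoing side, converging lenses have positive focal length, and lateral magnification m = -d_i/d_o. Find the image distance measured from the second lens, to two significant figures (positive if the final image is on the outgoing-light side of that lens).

13 cm

Applying the thin-lens equation to the first lens, 1/5.5 = 1/10.5 + 1/d_i1, which gives d_i1 = 11.550 cm.
The intermediate image is 11.550 cm to the right of lens 1, so d_o2 = L - d_i1 = 32.5 - 11.550 = 20.950 cm.
Applying the thin-lens equation again with f_2 = 8 cm and d_o2 = 20.950 cm gives d_i2 = 12.942 cm.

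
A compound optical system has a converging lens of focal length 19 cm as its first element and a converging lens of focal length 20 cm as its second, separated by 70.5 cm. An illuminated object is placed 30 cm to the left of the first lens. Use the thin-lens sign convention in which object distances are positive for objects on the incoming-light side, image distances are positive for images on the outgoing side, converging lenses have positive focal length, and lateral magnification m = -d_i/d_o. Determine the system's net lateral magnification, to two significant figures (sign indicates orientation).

-26

Applying the thin-lens equation to the first lens, 1/19 = 1/30 + 1/d_i1, which gives d_i1 = 51.818 cm.
Its lateral magnification is m_1 = -d_i1/d_o1 = -(51.818)/30 = -1.7273.
That image sits 18.682 cm in front of the second lens, so d_o2 = 18.682 cm.
Applying the thin-lens equation again with f_2 = 20 cm and d_o2 = 18.682 cm gives d_i2 = -283.448 cm.
m_2 = -(-283.448)/(18.682) = 15.1724.
Total m = m_1 x m_2 = (-1.7273)(15.1724) = -26.2069.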